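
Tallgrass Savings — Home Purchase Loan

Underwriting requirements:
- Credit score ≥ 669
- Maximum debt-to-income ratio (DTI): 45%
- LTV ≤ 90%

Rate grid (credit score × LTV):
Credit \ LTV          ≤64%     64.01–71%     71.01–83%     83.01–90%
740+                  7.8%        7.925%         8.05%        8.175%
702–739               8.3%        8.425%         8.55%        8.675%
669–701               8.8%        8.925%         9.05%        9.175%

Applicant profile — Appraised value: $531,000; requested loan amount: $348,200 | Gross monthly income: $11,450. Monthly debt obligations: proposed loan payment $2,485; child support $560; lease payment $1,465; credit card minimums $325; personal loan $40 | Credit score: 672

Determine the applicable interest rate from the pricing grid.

8.925%

Credit score 672 ≥ 669; Total monthly debts = (2,485 + 560 + 1,465 + 325 + 40) = 4,875. DTI: 4,875 ÷ 11,450 = 42.6%, within the 45% cap
Loan-to-value = 348,200/531,000 = 65.6% — pass (90% max)
Score 672 is in the 669–701 band; LTV 65.6% is in the 64.01–71% band → 8.925%.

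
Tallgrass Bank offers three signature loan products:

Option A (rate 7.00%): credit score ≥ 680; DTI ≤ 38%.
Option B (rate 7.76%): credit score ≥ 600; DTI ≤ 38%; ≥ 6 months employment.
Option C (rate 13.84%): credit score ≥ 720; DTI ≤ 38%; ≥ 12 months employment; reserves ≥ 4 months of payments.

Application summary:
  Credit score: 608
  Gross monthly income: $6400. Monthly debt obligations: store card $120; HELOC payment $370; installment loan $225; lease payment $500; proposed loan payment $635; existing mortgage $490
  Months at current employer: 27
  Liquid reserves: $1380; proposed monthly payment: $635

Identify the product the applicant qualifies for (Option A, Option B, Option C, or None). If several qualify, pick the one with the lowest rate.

Total debts = (120 + 370 + 225 + 500 + 635 + 490) = 2,340; DTI = 2,340/6,400 = 36.6%.
Reserves = 1,380/635 = 2.2 months.
Option A: score 608 < 680; DTI 36.6% ≤ 38% → does not qualify.
Option B: score 608 ≥ 600; DTI 36.6% ≤ 38%; employment 27 ≥ 6 mo → qualifies.
Option C: score 608 < 720; DTI 36.6% ≤ 38%; employment 27 ≥ 12 mo; reserves 2.2 < 4 mo → does not qualify.

Option B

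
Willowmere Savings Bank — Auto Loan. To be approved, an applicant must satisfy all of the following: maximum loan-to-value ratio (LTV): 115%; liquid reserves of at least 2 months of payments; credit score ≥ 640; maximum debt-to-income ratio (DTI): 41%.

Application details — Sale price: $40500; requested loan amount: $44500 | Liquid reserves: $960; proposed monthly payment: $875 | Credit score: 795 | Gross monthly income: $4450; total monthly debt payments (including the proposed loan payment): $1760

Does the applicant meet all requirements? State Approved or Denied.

Loan-to-value = 44,500/40,500 = 109.9% — pass (115% max)
Reserves = 960/875 = 1.1 months < 2
Credit score 795 ≥ 640 (meets)
DTI = 1,760/4,450 = 39.6% ≤ 41%
Fails on reserves.

Denied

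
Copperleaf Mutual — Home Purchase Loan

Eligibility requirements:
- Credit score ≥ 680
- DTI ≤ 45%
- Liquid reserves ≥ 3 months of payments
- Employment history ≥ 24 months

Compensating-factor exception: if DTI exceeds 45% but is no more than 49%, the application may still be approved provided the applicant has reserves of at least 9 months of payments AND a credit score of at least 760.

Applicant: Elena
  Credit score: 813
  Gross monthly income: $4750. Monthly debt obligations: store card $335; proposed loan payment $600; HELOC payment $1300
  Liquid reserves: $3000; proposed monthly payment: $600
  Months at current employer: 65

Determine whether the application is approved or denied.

Denied

Credit score 813 ≥ 680 (meets base)
Total debts = (335 + 600 + 1,300) = 2,235. DTI = 2,235/4,750 = 47.1% > 45% — standard DTI limit exceeded.
Reserves: 3,000 ÷ 600 = 5.0 months (meets 3-month minimum)
Employment 65 ≥ 24 months
DTI 47.1% is within the 45%–49% exception band; checking compensating factors.
Reserves 5.0 < 9 months; credit score 813 ≥ 760.
Override conditions not both satisfied; exception does not apply.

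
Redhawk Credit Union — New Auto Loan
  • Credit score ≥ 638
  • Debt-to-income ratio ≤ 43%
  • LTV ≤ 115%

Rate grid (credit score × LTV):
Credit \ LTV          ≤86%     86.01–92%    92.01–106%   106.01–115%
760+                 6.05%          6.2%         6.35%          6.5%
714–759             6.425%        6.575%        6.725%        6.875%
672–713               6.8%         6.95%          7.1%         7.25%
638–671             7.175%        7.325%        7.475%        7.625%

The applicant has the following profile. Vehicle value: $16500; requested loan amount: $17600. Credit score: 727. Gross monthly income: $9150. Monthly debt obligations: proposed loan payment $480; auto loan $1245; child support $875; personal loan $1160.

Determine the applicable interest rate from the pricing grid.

Credit score 727 ≥ 638; Total monthly debts = (480 + 1,245 + 875 + 1,160) = 3,760. DTI: 3,760 ÷ 9,150 = 41.1%, within the 43% cap
LTV = 17,600/16,500 = 106.7% ≤ 115%
Credit 727 → row 714–759; LTV 106.7% → column 106.01–115%. Grid cell → 6.875%.

6.875%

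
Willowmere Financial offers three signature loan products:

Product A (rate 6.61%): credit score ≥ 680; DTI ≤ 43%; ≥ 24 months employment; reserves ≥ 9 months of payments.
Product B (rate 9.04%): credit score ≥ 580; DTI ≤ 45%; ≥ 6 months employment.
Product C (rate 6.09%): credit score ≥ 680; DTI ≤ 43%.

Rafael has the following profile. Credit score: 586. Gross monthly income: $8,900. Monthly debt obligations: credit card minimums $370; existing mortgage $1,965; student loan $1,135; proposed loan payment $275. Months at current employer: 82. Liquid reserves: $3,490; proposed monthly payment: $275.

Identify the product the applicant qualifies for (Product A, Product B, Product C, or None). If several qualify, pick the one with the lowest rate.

Product B

Total debts = (370 + 1,965 + 1,135 + 275) = 3,745; DTI = 3,745/8,900 = 42.1%.
Reserves = 3,490/275 = 12.7 months.
Product A: score 586 < 680; DTI 42.1% ≤ 43%; employment 82 ≥ 24 mo; reserves 12.7 ≥ 9 mo → does not qualify.
Product B: score 586 ≥ 580; DTI 42.1% ≤ 45%; employment 82 ≥ 6 mo → qualifies.
Product C: score 586 < 680; DTI 42.1% ≤ 43% → does not qualify.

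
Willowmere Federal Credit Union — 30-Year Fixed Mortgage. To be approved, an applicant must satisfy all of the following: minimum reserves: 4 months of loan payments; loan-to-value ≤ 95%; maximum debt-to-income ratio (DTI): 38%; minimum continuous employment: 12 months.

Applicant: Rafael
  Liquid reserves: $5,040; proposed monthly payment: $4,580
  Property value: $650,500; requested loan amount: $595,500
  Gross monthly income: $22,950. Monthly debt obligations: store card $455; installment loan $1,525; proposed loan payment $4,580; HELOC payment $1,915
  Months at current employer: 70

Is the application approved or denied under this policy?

Denied

Reserves: 5,040 ÷ 4,580 = 1.1 months (below 4-month minimum)
LTV = 595,500/650,500 = 91.5% ≤ 95%
Total monthly debts = (455 + 1,525 + 4,580 + 1,915) = 8,475. DTI: 8,475 ÷ 22,950 = 36.9%, within the 38% cap
Employment 70 ≥ 12 months
Fails on reserves.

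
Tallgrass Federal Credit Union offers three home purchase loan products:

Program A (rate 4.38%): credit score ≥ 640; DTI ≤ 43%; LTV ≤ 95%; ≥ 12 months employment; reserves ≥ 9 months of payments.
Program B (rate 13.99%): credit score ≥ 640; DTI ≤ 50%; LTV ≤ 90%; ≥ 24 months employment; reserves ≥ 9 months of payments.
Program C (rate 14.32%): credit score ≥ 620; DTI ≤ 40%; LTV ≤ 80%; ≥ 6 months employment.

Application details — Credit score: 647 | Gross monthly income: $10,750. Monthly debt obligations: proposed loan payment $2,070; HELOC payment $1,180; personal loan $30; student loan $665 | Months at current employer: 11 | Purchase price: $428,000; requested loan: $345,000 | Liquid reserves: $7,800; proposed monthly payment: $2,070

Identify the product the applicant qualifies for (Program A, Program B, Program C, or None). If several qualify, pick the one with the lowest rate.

None

Total debts = (2,070 + 1,180 + 30 + 665) = 3,945; DTI = 3,945/10,750 = 36.7%.
LTV = 345,000/428,000 = 80.6%.
Reserves = 7,800/2,070 = 3.8 months.
Program A: score 647 ≥ 640; DTI 36.7% ≤ 43%; LTV 80.6% ≤ 95%; employment 11 < 12 mo; reserves 3.8 < 9 mo → does not qualify.
Program B: score 647 ≥ 640; DTI 36.7% ≤ 50%; LTV 80.6% ≤ 90%; employment 11 < 24 mo; reserves 3.8 < 9 mo → does not qualify.
Program C: score 647 ≥ 620; DTI 36.7% ≤ 40%; LTV 80.6% > 80%; employment 11 ≥ 6 mo → does not qualify.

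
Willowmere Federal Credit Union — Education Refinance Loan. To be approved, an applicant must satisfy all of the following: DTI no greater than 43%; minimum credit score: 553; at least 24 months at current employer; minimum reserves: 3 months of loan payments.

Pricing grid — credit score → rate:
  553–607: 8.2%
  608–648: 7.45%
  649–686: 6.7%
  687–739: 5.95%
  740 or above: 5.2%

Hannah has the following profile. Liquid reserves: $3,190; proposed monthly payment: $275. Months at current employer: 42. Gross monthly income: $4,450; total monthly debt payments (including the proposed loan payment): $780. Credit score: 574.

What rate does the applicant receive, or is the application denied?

Approved at 8.2%

Credit score 574 ≥ 553 (meets minimum)
Reserves: 3,190 ÷ 275 = 11.6 months (meets 3-month minimum)
DTI: 780 ÷ 4,450 = 17.5%, within the 43% cap
Employment 42 ≥ 24 months
All requirements met. Score 574 falls in the 553–607 tier → 8.2%.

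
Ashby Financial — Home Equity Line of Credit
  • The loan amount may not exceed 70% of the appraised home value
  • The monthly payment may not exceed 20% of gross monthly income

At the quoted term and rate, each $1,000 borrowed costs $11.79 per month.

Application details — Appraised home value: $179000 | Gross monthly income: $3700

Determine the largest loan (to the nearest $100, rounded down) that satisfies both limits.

Payment cap: 20% × $3,700 = $740/month.
At $11.79 per $1,000, that supports 740/11.79 × 1,000 ≈ $62,765 → $62,700.
LTV cap: 70% × $179,000 = $125,300 → $125,300.
Binding constraint: payment-to-income.

$62,700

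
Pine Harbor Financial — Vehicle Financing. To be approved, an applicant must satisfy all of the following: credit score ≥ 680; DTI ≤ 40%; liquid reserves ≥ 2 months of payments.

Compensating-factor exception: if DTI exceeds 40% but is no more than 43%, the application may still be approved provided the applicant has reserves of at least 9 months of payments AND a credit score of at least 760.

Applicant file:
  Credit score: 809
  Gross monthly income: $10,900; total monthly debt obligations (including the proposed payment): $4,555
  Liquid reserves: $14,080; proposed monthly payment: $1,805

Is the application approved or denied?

Credit score 809 ≥ 680 (meets base)
DTI: 4,555 ÷ 10,900 = 41.8%, over the 40% base limit.
Liquid reserves cover 14,080/1,805 = 7.8 months — ≥ 2 required
DTI 41.8% is within the 40%–43% exception band; checking compensating factors.
Override check — reserves: 7.8 mo (short of 9); score: 809 (ok).
Override conditions not both satisfied; exception does not apply.

Denied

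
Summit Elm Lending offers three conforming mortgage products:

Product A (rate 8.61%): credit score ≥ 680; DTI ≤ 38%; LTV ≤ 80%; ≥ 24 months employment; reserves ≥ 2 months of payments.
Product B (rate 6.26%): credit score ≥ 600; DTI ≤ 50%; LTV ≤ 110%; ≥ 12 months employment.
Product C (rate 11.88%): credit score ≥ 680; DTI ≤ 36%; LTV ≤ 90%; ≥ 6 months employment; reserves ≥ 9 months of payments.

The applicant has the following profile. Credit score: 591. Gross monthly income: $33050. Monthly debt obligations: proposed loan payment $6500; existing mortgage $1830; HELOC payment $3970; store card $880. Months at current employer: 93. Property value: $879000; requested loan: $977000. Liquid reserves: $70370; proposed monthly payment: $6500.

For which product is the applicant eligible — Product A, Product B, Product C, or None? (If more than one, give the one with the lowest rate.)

None

Total debts = (6,500 + 1,830 + 3,970 + 880) = 13,180; DTI = 13,180/33,050 = 39.9%.
LTV = 977,000/879,000 = 111.1%.
Reserves = 70,370/6,500 = 10.8 months.
Product A: score 591 < 680; DTI 39.9% > 38%; LTV 111.1% > 80%; employment 93 ≥ 24 mo; reserves 10.8 ≥ 2 mo → does not qualify.
Product B: score 591 < 600; DTI 39.9% ≤ 50%; LTV 111.1% > 110%; employment 93 ≥ 12 mo → does not qualify.
Product C: score 591 < 680; DTI 39.9% > 36%; LTV 111.1% > 90%; employment 93 ≥ 6 mo; reserves 10.8 ≥ 9 mo → does not qualify.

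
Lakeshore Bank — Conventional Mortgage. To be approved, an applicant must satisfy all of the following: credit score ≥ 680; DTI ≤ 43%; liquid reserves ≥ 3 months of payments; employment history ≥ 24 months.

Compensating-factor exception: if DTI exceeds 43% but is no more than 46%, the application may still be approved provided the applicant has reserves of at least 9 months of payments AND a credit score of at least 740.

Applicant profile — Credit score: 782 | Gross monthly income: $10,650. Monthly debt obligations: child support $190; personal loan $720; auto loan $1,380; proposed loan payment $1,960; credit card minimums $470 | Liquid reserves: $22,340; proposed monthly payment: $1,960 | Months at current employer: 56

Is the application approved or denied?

Approved

Credit score 782 ≥ 680 (meets base)
Total debts = (190 + 720 + 1,380 + 1,960 + 470) = 4,720. DTI: 4,720 ÷ 10,650 = 44.3%, over the 43% base limit.
Reserves: 22,340 ÷ 1,960 = 11.4 months (meets 3-month minimum)
Employment 56 ≥ 24 months
44.3% falls in the override range (43%–46%), so the compensating-factor test applies.
Override check — reserves: 11.4 mo (ok); score: 782 (ok).
Both override conditions satisfied; DTI exception granted.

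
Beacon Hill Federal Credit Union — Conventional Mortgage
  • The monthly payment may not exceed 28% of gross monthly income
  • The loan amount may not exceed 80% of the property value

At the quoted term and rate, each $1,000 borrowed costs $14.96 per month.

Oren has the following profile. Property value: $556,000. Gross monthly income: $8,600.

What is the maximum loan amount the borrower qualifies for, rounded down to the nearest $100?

$160,900

Payment cap: 28% × $8,600 = $2,408/month.
At $14.96 per $1,000, that supports 2,408/14.96 × 1,000 ≈ $160,962 → $160,900.
LTV cap: 80% × $556,000 = $444,800 → $444,800.
Binding constraint: payment-to-income.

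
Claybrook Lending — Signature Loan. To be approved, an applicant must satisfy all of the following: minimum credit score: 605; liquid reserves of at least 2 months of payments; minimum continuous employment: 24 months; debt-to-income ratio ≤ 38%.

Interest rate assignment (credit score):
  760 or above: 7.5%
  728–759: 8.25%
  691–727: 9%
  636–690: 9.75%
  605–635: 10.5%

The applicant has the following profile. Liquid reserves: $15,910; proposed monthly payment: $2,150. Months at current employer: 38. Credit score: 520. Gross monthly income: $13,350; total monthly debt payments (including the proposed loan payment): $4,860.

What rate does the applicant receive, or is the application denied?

Denied

Credit score 520 < 605 (below minimum)
Reserves = 15,910/2,150 = 7.4 months ≥ 2
Employment 38 ≥ 24 months
DTI = 4,860/13,350 = 36.4% ≤ 38%
Not all requirements met → denied.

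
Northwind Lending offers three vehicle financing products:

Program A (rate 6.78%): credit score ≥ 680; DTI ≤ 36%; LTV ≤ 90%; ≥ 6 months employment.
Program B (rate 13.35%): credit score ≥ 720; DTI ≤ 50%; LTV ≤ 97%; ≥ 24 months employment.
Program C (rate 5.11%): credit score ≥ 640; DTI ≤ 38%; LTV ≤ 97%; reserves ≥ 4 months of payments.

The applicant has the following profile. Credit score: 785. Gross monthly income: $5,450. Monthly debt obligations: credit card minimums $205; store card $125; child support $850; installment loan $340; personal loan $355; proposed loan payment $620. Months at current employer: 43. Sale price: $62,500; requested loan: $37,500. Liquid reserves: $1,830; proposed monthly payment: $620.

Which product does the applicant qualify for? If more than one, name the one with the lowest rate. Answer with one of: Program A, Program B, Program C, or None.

Program B

Total debts = (205 + 125 + 850 + 340 + 355 + 620) = 2,495; DTI = 2,495/5,450 = 45.8%.
LTV = 37,500/62,500 = 60%.
Reserves = 1,830/620 = 3.0 months.
Program A: score 785 ≥ 680; DTI 45.8% > 36%; LTV 60% ≤ 90%; employment 43 ≥ 6 mo → does not qualify.
Program B: score 785 ≥ 720; DTI 45.8% ≤ 50%; LTV 60% ≤ 97%; employment 43 ≥ 24 mo → qualifies.
Program C: score 785 ≥ 640; DTI 45.8% > 38%; LTV 60% ≤ 97%; reserves 3.0 < 4 mo → does not qualify.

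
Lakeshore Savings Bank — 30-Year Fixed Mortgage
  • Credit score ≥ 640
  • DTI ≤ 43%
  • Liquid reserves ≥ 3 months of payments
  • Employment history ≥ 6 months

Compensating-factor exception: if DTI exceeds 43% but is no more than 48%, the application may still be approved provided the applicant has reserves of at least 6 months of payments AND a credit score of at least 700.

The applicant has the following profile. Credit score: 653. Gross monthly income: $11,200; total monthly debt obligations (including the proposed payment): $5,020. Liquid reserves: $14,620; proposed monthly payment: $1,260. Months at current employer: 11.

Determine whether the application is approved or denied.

Credit score 653 ≥ 640 (meets base)
DTI = 5,020/11,200 = 44.8% > 43% — standard DTI limit exceeded.
Reserves: 14,620 ÷ 1,260 = 11.6 months (meets 3-month minimum)
Employment 11 ≥ 6 months
44.8% falls in the override range (43%–48%), so the compensating-factor test applies.
Override check — reserves: 11.6 mo (ok); score: 653 (below 700).
Compensating-factor requirement not fully met.

Denied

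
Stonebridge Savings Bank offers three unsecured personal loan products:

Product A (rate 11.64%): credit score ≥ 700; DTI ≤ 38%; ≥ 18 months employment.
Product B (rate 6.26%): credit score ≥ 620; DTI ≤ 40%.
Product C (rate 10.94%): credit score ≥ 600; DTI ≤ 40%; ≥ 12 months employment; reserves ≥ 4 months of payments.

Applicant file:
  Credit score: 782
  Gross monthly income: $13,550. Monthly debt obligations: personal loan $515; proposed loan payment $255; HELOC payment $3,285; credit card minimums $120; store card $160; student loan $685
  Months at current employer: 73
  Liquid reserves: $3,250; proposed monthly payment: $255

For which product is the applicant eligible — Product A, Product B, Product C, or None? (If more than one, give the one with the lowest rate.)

Product B

Total debts = (515 + 255 + 3,285 + 120 + 160 + 685) = 5,020; DTI = 5,020/13,550 = 37%.
Reserves = 3,250/255 = 12.7 months.
Product A: score 782 ≥ 700; DTI 37% ≤ 38%; employment 73 ≥ 18 mo → qualifies.
Product B: score 782 ≥ 620; DTI 37% ≤ 40% → qualifies.
Product C: score 782 ≥ 600; DTI 37% ≤ 40%; employment 73 ≥ 12 mo; reserves 12.7 ≥ 4 mo → qualifies.
Qualifying: Product A, Product B, Product C. Lowest rate is 6.26% → Product B.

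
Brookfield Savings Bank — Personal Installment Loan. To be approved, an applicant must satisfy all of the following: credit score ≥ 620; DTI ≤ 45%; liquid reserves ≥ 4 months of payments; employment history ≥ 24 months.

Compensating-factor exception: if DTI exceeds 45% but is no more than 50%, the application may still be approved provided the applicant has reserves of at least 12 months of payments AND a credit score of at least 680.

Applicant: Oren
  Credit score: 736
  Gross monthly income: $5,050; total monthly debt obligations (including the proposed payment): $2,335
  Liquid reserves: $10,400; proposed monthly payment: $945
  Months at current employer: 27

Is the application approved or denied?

Credit score 736 ≥ 620 (meets base)
DTI = 2,335/5,050 = 46.2% > 45% — standard DTI limit exceeded.
Liquid reserves cover 10,400/945 = 11.0 months — ≥ 4 required
Employment 27 ≥ 24 months
46.2% falls in the override range (45%–50%), so the compensating-factor test applies.
Override check — reserves: 11.0 mo (short of 12); score: 736 (ok).
Override conditions not both satisfied; exception does not apply.

Denied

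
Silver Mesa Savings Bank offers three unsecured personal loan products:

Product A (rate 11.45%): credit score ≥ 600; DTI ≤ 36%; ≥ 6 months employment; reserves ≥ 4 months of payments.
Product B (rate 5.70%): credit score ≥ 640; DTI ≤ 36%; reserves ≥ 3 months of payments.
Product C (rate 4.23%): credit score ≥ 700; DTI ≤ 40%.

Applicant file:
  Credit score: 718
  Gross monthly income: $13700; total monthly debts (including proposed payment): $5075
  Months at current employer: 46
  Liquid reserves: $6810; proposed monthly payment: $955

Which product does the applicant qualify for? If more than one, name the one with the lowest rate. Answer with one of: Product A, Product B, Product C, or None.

Product C

DTI = 5,075/13,700 = 37%.
Reserves = 6,810/955 = 7.1 months.
Product A: score 718 ≥ 600; DTI 37% > 36%; employment 46 ≥ 6 mo; reserves 7.1 ≥ 4 mo → does not qualify.
Product B: score 718 ≥ 640; DTI 37% > 36%; reserves 7.1 ≥ 3 mo → does not qualify.
Product C: score 718 ≥ 700; DTI 37% ≤ 40% → qualifies.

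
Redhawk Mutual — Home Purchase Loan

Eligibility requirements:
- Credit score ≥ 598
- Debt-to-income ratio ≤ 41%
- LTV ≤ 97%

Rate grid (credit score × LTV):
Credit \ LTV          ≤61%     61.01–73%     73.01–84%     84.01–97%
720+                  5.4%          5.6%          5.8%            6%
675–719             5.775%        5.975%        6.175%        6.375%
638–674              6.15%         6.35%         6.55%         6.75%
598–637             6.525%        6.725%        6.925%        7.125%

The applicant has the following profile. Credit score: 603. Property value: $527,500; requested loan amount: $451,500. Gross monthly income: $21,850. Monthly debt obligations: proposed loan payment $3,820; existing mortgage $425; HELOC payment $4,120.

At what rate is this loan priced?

7.125%

Credit score 603 ≥ 598; Total monthly debts = (3,820 + 425 + 4,120) = 8,365. Debt-to-income = 8,365/21,850 = 38.3% — meets 41% limit
Loan-to-value = 451,500/527,500 = 85.6% — pass (97% max)
Credit 603 → row 598–637; LTV 85.6% → column 84.01–97%. Grid cell → 7.125%.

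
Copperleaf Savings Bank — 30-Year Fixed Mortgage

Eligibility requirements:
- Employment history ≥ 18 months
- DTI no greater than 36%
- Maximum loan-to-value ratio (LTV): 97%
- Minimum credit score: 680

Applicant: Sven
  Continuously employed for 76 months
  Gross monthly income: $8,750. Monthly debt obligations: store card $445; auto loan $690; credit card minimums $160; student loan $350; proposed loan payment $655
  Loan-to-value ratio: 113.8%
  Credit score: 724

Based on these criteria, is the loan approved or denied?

Denied

Employment 76 ≥ 18 months
Total monthly debts = (445 + 690 + 160 + 350 + 655) = 2,300. DTI: 2,300 ÷ 8,750 = 26.3%, within the 36% cap
LTV 113.8% > 97%
Credit score 724 ≥ 680 (meets)
Fails on LTV.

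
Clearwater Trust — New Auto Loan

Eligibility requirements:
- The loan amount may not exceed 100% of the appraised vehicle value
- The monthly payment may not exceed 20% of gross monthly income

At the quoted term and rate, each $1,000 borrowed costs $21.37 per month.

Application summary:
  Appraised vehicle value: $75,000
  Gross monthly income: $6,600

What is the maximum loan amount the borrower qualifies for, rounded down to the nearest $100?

Payment cap: 20% × $6,600 = $1,320/month.
At $21.37 per $1,000, that supports 1,320/21.37 × 1,000 ≈ $61,768 → $61,700.
LTV cap: 100% × $75,000 = $75,000 → $75,000.
Binding constraint: payment-to-income.

$61,700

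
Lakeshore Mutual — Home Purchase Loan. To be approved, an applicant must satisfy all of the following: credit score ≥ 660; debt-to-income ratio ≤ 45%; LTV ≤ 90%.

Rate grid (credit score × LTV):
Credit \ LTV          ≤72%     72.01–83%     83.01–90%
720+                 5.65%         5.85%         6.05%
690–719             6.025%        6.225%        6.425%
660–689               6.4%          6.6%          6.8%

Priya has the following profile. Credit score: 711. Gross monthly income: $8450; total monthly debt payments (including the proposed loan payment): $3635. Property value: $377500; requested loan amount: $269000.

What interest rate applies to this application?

Credit score 711 ≥ 660; Debt-to-income = 3,635/8,450 = 43% — meets 45% limit
LTV = 269,000/377,500 = 71.3% ≤ 90%
Score 711 is in the 690–719 band; LTV 71.3% is in the ≤72% band → 6.025%.

6.025%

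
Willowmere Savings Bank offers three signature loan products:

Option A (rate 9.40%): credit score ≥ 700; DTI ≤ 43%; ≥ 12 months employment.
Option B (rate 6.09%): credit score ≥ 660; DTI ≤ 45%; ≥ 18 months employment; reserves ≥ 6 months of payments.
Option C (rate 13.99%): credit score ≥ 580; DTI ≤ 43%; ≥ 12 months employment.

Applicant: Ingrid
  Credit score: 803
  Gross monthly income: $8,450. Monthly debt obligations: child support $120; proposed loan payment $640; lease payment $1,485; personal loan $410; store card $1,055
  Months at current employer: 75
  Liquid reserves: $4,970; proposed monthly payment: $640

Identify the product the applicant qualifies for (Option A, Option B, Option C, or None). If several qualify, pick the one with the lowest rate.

Total debts = (120 + 640 + 1,485 + 410 + 1,055) = 3,710; DTI = 3,710/8,450 = 43.9%.
Reserves = 4,970/640 = 7.8 months.
Option A: score 803 ≥ 700; DTI 43.9% > 43%; employment 75 ≥ 12 mo → does not qualify.
Option B: score 803 ≥ 660; DTI 43.9% ≤ 45%; employment 75 ≥ 18 mo; reserves 7.8 ≥ 6 mo → qualifies.
Option C: score 803 ≥ 580; DTI 43.9% > 43%; employment 75 ≥ 12 mo → does not qualify.

Option B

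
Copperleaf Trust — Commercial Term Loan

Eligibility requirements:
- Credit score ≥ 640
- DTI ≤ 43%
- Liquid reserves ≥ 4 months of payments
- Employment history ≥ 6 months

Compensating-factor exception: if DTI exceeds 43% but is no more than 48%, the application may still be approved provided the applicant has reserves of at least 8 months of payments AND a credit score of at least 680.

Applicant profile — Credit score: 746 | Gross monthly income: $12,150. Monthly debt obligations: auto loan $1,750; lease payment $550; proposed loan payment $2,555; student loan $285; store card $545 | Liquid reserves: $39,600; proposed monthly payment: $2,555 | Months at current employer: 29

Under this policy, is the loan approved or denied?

Credit score 746 ≥ 640 (meets base)
Total debts = (1,750 + 550 + 2,555 + 285 + 545) = 5,685. DTI: 5,685 ÷ 12,150 = 46.8%, over the 43% base limit.
Reserves = 39,600/2,555 = 15.5 months ≥ 4
Employment 29 ≥ 6 months
46.8% falls in the override range (43%–48%), so the compensating-factor test applies.
Reserves 15.5 ≥ 8 months; credit score 746 ≥ 680.
Both compensating conditions met → exception applies.

Approved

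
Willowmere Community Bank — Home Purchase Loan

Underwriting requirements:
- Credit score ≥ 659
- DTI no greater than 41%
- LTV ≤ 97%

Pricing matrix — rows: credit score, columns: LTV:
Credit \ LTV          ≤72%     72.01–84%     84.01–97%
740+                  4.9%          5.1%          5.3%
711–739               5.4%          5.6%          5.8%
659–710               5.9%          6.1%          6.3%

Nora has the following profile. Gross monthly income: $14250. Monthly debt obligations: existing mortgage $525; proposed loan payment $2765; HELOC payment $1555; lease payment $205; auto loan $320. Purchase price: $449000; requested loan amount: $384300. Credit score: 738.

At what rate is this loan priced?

Credit score 738 ≥ 659; Total monthly debts = (525 + 2,765 + 1,555 + 205 + 320) = 5,370. Debt-to-income = 5,370/14,250 = 37.7% — meets 41% limit
LTV: 384,300 ÷ 449,000 = 85.6%, within 97% cap
Row: 738 falls in 711–739. Column: 85.6% falls in 84.01–97%. Rate = 5.8%.

5.8%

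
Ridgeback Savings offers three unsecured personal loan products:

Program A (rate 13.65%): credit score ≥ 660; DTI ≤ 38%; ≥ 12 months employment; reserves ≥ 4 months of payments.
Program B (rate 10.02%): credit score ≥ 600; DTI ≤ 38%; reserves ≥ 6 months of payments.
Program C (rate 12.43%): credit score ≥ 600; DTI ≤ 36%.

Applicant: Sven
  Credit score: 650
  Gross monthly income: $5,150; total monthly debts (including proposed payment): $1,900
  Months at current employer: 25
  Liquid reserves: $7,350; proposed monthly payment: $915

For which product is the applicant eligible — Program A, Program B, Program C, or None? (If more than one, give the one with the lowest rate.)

DTI = 1,900/5,150 = 36.9%.
Reserves = 7,350/915 = 8.0 months.
Program A: score 650 < 660; DTI 36.9% ≤ 38%; employment 25 ≥ 12 mo; reserves 8.0 ≥ 4 mo → does not qualify.
Program B: score 650 ≥ 600; DTI 36.9% ≤ 38%; reserves 8.0 ≥ 6 mo → qualifies.
Program C: score 650 ≥ 600; DTI 36.9% > 36% → does not qualify.

Program B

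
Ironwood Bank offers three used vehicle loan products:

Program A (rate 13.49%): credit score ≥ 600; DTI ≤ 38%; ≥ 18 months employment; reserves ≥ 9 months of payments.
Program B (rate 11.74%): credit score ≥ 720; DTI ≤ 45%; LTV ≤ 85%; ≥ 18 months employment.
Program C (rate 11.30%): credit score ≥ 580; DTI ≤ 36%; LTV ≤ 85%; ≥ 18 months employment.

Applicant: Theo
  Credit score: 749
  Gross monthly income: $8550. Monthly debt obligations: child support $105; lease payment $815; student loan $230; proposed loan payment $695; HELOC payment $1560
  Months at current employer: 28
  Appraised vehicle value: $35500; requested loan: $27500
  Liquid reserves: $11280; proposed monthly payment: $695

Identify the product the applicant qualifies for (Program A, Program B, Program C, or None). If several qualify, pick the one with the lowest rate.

Total debts = (105 + 815 + 230 + 695 + 1,560) = 3,405; DTI = 3,405/8,550 = 39.8%.
LTV = 27,500/35,500 = 77.5%.
Reserves = 11,280/695 = 16.2 months.
Program A: score 749 ≥ 600; DTI 39.8% > 38%; employment 28 ≥ 18 mo; reserves 16.2 ≥ 9 mo → does not qualify.
Program B: score 749 ≥ 720; DTI 39.8% ≤ 45%; LTV 77.5% ≤ 85%; employment 28 ≥ 18 mo → qualifies.
Program C: score 749 ≥ 580; DTI 39.8% > 36%; LTV 77.5% ≤ 85%; employment 28 ≥ 18 mo → does not qualify.

Program B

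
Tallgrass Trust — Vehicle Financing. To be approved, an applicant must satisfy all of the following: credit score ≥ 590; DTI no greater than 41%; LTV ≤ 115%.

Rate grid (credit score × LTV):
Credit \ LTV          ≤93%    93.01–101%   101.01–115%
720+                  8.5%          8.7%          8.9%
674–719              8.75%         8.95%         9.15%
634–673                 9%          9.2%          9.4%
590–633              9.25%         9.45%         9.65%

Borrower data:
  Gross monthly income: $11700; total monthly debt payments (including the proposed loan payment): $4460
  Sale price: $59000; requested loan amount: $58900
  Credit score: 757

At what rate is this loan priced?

8.7%

Credit score 757 ≥ 590; DTI = 4,460/11,700 = 38.1% ≤ 41%
LTV = 58,900/59,000 = 99.8% ≤ 115%
Score 757 is in the 720+ band; LTV 99.8% is in the 93.01–101% band → 8.7%.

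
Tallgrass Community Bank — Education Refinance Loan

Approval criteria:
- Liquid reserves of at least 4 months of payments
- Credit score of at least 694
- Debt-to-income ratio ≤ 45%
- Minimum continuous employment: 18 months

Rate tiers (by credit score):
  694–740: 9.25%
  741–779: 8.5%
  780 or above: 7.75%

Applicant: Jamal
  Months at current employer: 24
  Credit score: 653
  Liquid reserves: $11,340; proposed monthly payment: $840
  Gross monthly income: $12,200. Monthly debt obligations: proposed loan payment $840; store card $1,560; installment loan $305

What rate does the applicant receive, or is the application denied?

Denied

Credit score 653 < 694 (below minimum)
Total monthly debts = (840 + 1,560 + 305) = 2,705. DTI = 2,705/12,200 = 22.2% ≤ 45%
Employment 24 ≥ 18 months
Reserves: 11,340 ÷ 840 = 13.5 months (meets 4-month minimum)
Not all requirements met → denied.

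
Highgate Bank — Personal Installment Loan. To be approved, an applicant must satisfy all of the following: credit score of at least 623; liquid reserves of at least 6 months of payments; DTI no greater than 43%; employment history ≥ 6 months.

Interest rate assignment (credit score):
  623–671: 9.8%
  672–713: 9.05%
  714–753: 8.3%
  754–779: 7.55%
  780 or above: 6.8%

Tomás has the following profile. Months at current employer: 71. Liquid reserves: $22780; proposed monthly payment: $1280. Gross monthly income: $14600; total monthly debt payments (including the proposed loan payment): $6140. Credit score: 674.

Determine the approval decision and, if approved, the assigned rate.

Credit score 674 ≥ 623 (meets minimum)
Reserves = 22,780/1,280 = 17.8 months ≥ 6
Employment 71 ≥ 6 months
Debt-to-income = 6,140/14,600 = 42.1% — meets 43% limit
All requirements met. Score 674 falls in the 672–713 tier → 9.05%.

Approved at 9.05%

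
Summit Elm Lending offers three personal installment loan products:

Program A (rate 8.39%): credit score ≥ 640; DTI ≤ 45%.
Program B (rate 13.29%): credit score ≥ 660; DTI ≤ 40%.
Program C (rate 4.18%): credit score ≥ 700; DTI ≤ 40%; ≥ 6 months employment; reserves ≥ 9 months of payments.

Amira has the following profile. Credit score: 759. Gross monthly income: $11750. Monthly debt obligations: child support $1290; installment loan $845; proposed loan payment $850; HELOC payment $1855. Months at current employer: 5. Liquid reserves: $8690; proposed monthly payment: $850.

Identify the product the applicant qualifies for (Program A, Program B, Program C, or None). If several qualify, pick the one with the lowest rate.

Total debts = (1,290 + 845 + 850 + 1,855) = 4,840; DTI = 4,840/11,750 = 41.2%.
Reserves = 8,690/850 = 10.2 months.
Program A: score 759 ≥ 640; DTI 41.2% ≤ 45% → qualifies.
Program B: score 759 ≥ 660; DTI 41.2% > 40% → does not qualify.
Program C: score 759 ≥ 700; DTI 41.2% > 40%; employment 5 < 6 mo; reserves 10.2 ≥ 9 mo → does not qualify.

Program A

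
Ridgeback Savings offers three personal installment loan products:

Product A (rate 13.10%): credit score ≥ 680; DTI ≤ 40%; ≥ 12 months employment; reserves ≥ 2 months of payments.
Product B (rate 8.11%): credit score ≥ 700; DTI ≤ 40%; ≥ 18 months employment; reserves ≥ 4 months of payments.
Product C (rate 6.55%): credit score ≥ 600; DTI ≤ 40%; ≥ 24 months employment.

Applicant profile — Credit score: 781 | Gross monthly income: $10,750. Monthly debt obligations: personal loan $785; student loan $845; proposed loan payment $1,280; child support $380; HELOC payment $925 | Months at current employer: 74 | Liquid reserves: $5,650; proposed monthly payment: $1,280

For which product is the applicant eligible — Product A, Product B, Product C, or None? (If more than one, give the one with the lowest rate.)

Product C

Total debts = (785 + 845 + 1,280 + 380 + 925) = 4,215; DTI = 4,215/10,750 = 39.2%.
Reserves = 5,650/1,280 = 4.4 months.
Product A: score 781 ≥ 680; DTI 39.2% ≤ 40%; employment 74 ≥ 12 mo; reserves 4.4 ≥ 2 mo → qualifies.
Product B: score 781 ≥ 700; DTI 39.2% ≤ 40%; employment 74 ≥ 18 mo; reserves 4.4 ≥ 4 mo → qualifies.
Product C: score 781 ≥ 600; DTI 39.2% ≤ 40%; employment 74 ≥ 24 mo → qualifies.
Qualifying: Product A, Product B, Product C. Lowest rate is 6.55% → Product C.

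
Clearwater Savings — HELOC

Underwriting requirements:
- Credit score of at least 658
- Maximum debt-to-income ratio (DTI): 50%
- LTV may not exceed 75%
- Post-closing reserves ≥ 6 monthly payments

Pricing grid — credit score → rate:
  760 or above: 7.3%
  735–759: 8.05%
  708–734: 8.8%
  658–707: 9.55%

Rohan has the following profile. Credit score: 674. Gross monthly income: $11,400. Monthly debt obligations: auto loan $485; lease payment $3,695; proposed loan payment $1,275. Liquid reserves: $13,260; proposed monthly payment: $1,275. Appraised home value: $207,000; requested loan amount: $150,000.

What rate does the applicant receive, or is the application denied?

Approved at 9.55%

Credit score 674 ≥ 658 (meets minimum)
Liquid reserves cover 13,260/1,275 = 10.4 months — ≥ 6 required
Loan-to-value = 150,000/207,000 = 72.5% — pass (75% max)
Total monthly debts = (485 + 3,695 + 1,275) = 5,455. DTI: 5,455 ÷ 11,400 = 47.9%, within the 50% cap
All requirements met. Score 674 falls in the 658–707 tier → 9.55%.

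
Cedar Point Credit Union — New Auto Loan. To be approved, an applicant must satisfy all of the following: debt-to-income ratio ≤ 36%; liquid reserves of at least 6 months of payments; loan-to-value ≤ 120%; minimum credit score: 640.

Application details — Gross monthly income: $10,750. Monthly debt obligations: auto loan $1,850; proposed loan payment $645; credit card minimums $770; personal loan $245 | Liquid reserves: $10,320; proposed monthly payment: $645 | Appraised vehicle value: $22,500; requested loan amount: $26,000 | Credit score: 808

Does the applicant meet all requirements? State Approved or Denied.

Approved

Total monthly debts = (1,850 + 645 + 770 + 245) = 3,510. Debt-to-income = 3,510/10,750 = 32.7% — meets 36% limit
Liquid reserves cover 10,320/645 = 16.0 months — ≥ 6 required
Loan-to-value = 26,000/22,500 = 115.6% — pass (120% max)
Credit score 808 ≥ 640 (meets)
All criteria satisfied.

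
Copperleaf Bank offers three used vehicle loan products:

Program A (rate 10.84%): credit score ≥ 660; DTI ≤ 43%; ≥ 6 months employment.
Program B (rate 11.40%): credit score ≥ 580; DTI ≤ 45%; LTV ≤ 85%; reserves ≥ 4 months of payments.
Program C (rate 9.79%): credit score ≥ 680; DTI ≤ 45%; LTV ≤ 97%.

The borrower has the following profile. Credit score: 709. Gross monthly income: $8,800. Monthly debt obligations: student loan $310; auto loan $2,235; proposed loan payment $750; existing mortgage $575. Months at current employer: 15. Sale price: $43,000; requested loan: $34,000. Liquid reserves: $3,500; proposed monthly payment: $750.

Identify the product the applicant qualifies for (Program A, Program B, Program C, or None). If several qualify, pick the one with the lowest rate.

Program C

Total debts = (310 + 2,235 + 750 + 575) = 3,870; DTI = 3,870/8,800 = 44%.
LTV = 34,000/43,000 = 79.1%.
Reserves = 3,500/750 = 4.7 months.
Program A: score 709 ≥ 660; DTI 44% > 43%; employment 15 ≥ 6 mo → does not qualify.
Program B: score 709 ≥ 580; DTI 44% ≤ 45%; LTV 79.1% ≤ 85%; reserves 4.7 ≥ 4 mo → qualifies.
Program C: score 709 ≥ 680; DTI 44% ≤ 45%; LTV 79.1% ≤ 97% → qualifies.
Qualifying: Program B, Program C. Lowest rate is 9.79% → Program C.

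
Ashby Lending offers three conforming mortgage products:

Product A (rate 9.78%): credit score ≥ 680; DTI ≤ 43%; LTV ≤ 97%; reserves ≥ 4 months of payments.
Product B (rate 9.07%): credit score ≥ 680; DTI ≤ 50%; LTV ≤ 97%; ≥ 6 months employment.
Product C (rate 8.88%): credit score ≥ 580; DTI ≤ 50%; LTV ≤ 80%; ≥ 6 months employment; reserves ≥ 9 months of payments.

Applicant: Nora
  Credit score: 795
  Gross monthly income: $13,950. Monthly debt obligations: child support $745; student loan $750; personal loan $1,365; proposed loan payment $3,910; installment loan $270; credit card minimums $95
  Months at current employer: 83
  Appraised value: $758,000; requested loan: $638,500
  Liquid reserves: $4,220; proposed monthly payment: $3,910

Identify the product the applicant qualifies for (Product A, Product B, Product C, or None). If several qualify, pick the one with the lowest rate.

None

Total debts = (745 + 750 + 1,365 + 3,910 + 270 + 95) = 7,135; DTI = 7,135/13,950 = 51.1%.
LTV = 638,500/758,000 = 84.2%.
Reserves = 4,220/3,910 = 1.1 months.
Product A: score 795 ≥ 680; DTI 51.1% > 43%; LTV 84.2% ≤ 97%; reserves 1.1 < 4 mo → does not qualify.
Product B: score 795 ≥ 680; DTI 51.1% > 50%; LTV 84.2% ≤ 97%; employment 83 ≥ 6 mo → does not qualify.
Product C: score 795 ≥ 580; DTI 51.1% > 50%; LTV 84.2% > 80%; employment 83 ≥ 6 mo; reserves 1.1 < 9 mo → does not qualify.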